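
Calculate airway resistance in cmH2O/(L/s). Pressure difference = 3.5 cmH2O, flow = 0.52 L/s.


R = dP / flow
R = 3.5 / 0.52
R = 6.731 cmH2O/(L/s)


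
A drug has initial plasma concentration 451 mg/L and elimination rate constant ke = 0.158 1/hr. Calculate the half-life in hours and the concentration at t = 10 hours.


t_half = ln(2) / ke = 0.693147 / 0.158 = 4.387 hr
C(t) = C0 * exp(-ke*t) = 451 * exp(-0.158*10)
C(10) = 92.89 mg/L


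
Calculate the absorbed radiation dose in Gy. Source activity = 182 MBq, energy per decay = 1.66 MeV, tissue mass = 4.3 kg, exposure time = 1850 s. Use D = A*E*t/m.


A = 182 MBq = 1.8200e+08 Bq
E = 1.66 MeV = 2.65932e-13 J
D = A*E*t/m = 1.8200e+08*2.65932e-13*1850/4.3
D = 0.02082 Gy


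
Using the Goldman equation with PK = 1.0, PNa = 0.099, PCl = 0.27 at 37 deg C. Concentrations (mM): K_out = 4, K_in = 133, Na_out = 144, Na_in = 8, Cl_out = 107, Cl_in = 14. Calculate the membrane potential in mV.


Vm = (RT/F)*ln((PK*Ko + PNa*Nao + PCl*Cli)/(PK*Ki + PNa*Nai + PCl*Clo))
Numer = 22.036, Denom = 162.682
Vm = -53.43 mV


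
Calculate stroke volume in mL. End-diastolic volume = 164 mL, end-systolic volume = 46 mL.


SV = EDV - ESV
SV = 164 - 46
SV = 118 mL


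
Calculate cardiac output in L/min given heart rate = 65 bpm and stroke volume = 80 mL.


CO = HR * SV
CO = 65 * 80 / 1000
CO = 5.2 L/min


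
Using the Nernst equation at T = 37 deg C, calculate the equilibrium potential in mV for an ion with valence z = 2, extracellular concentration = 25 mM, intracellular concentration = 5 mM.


E = (RT/(zF)) * ln(C_out/C_in)
T = 37 + 273.15 = 310.15 K
E = (8.314 * 310.15 / (2 * 96485)) * ln(25/5)
E = 21.51 mV


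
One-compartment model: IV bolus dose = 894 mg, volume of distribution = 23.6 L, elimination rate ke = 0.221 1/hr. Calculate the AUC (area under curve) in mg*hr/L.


C0 = Dose/Vd = 894/23.6 = 37.8814 mg/L
AUC = C0/ke = 37.8814/0.221
AUC = 171.4 mg*hr/L


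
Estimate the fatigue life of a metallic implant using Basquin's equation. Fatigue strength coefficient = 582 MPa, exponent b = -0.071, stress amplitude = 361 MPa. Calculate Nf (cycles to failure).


sigma_a = sigma_f' * (2Nf)^b
2Nf = (sigma_a/sigma_f')^(1/b)
2Nf = (361/582)^(1/-0.071)
2Nf = 834.3515
Nf = 417.2


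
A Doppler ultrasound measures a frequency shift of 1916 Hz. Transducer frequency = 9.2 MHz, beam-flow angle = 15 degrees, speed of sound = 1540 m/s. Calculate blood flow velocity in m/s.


v = fd * c / (2 * f0 * cos(theta))
v = 1916 * 1540 / (2 * 9.2000e+06 * cos(15))
v = 0.166 m/s


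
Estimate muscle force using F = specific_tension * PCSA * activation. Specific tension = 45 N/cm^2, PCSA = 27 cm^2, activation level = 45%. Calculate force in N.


F = sigma * PCSA * activation
F = 45 * 27 * 0.45
F = 546.8 N


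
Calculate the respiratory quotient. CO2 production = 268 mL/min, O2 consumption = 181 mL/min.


RQ = VCO2 / VO2
RQ = 268 / 181
RQ = 1.481


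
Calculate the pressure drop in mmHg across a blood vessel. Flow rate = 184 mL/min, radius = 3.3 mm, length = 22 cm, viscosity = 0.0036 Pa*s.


dP = 8*mu*L*Q / (pi*r^4)
Q = 184 mL/min = 3.06667e-06 m^3/s
dP = 52.1527 Pa = 52.1527 / 133.322 mmHg = 0.3912 mmHg


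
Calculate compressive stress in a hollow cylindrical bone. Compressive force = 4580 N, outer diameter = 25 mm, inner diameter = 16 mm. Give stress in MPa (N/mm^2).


A = pi*(r_o^2 - r_i^2)
r_o = 12.5 mm, r_i = 8 mm
A = 289.812 mm^2
sigma = F/A = 4580 / 289.812
sigma = 15.8 MPa


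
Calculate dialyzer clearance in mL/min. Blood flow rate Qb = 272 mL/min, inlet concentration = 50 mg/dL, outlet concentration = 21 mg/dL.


K = Qb * (Cb_in - Cb_out) / Cb_in
K = 272 * (50 - 21) / 50
K = 157.8 mL/min


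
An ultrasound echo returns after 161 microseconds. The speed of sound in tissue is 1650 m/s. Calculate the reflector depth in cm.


depth = c * t / 2
t = 161 us = 1.6100e-04 s
depth = 1650 * 1.6100e-04 / 2
depth = 0.132825 m = 13.2825 cm


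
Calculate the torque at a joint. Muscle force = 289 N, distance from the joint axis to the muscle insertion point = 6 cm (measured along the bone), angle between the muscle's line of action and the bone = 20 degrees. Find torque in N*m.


Torque = F * d * sin(theta)   (moment arm = d*sin(theta))
d = 6 cm = 0.06 m
Torque = 289 * 0.06 * sin(20)
Torque = 5.931 N*m


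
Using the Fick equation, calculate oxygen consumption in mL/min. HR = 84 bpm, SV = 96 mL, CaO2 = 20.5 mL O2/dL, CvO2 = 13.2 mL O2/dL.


CO = HR*SV = 84*96/1000 = 8.064 L/min
a-v O2 diff = 20.5 - 13.2 = 7.3 mL/dL
VO2 = CO * (CaO2-CvO2) * 10 dL/L
VO2 = 8.064 * 7.3 * 10
VO2 = 588.7 mL/min


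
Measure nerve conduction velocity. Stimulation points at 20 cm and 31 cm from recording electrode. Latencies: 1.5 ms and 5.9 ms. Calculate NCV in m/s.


Distance = (31 - 20) / 100 = 0.11 m
dt = (5.9 - 1.5) / 1000 = 0.0044 s
NCV = dist / dt = 25 m/s


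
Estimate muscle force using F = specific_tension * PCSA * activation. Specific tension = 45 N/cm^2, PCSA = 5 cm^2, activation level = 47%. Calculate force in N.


F = sigma * PCSA * activation
F = 45 * 5 * 0.47
F = 105.8 N


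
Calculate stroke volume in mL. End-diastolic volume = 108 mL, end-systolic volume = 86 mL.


SV = EDV - ESV
SV = 108 - 86
SV = 22 mL


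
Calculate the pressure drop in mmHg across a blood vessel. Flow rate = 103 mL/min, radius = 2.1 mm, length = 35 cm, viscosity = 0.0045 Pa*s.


dP = 8*mu*L*Q / (pi*r^4)
Q = 103 mL/min = 1.71667e-06 m^3/s
dP = 354.022 Pa = 354.022 / 133.322 mmHg = 2.655 mmHg


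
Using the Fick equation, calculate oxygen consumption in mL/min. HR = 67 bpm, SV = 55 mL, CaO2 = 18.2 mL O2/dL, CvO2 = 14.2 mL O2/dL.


CO = HR*SV = 67*55/1000 = 3.685 L/min
a-v O2 diff = 18.2 - 14.2 = 4 mL/dL
VO2 = CO * (CaO2-CvO2) * 10 dL/L
VO2 = 3.685 * 4 * 10
VO2 = 147.4 mL/min


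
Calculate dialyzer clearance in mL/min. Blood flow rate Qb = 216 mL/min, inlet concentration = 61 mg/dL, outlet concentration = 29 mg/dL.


K = Qb * (Cb_in - Cb_out) / Cb_in
K = 216 * (61 - 29) / 61
K = 113.3 mL/min


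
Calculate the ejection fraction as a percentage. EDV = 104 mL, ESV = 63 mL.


SV = EDV - ESV = 104 - 63 = 41 mL
EF = SV/EDV * 100 = 41/104 * 100
EF = 39.42%


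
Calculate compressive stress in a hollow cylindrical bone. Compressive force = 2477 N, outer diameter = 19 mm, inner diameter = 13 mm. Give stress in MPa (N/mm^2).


A = pi*(r_o^2 - r_i^2)
r_o = 9.5 mm, r_i = 6.5 mm
A = 150.796 mm^2
sigma = F/A = 2477 / 150.796
sigma = 16.43 MPa


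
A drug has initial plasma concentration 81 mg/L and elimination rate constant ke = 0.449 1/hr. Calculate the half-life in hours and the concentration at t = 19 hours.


t_half = ln(2) / ke = 0.693147 / 0.449 = 1.544 hr
C(t) = C0 * exp(-ke*t) = 81 * exp(-0.449*19)
C(19) = 0.01598 mg/L


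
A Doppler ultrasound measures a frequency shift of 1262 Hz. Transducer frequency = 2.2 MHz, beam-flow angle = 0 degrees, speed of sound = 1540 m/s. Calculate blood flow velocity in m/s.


v = fd * c / (2 * f0 * cos(theta))
v = 1262 * 1540 / (2 * 2.2000e+06 * cos(0))
v = 0.4417 m/s


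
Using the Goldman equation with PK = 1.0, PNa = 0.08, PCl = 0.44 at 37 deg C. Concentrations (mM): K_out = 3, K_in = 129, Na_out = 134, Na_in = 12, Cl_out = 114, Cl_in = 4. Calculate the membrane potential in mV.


Vm = (RT/F)*ln((PK*Ko + PNa*Nao + PCl*Cli)/(PK*Ki + PNa*Nai + PCl*Clo))
Numer = 15.48, Denom = 180.12
Vm = -65.59 mV


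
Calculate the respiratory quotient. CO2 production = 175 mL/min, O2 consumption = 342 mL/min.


RQ = VCO2 / VO2
RQ = 175 / 342
RQ = 0.5117


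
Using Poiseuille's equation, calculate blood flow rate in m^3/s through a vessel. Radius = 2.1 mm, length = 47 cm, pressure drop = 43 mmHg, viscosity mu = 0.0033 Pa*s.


Q = pi*r^4*dP / (8*mu*L)
r = 0.0021 m, L = 0.47 m
dP = 43 mmHg = 5732.846 Pa
Q = 2.8229e-05 m^3/s


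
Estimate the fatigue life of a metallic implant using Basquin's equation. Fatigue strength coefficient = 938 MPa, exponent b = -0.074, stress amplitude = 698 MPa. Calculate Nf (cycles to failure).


sigma_a = sigma_f' * (2Nf)^b
2Nf = (sigma_a/sigma_f')^(1/b)
2Nf = (698/938)^(1/-0.074)
2Nf = 54.253097
Nf = 27.13


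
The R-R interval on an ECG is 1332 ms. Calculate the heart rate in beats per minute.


HR = 60 / RR_interval(s)
RR = 1332 ms = 1.332 s
HR = 60 / 1.332 = 45.05 bpm


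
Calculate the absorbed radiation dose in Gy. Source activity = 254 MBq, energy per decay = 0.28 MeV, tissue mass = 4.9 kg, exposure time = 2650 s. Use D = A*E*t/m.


A = 254 MBq = 2.5400e+08 Bq
E = 0.28 MeV = 4.4856e-14 J
D = A*E*t/m = 2.5400e+08*4.4856e-14*2650/4.9
D = 0.006162 Gy


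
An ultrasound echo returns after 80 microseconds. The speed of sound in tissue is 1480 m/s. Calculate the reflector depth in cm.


depth = c * t / 2
t = 80 us = 8.0000e-05 s
depth = 1480 * 8.0000e-05 / 2
depth = 0.0592 m = 5.92 cm


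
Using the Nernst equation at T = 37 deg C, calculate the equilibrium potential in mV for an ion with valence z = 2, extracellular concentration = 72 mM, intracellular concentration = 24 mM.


E = (RT/(zF)) * ln(C_out/C_in)
T = 37 + 273.15 = 310.15 K
E = (8.314 * 310.15 / (2 * 96485)) * ln(72/24)
E = 14.68 mV


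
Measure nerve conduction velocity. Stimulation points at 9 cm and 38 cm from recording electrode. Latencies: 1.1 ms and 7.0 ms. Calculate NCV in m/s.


Distance = (38 - 9) / 100 = 0.29 m
dt = (7.0 - 1.1) / 1000 = 0.0059 s
NCV = dist / dt = 49.15 m/s


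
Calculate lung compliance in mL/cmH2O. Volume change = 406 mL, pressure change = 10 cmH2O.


C = dV / dP
C = 406 / 10
C = 40.6 mL/cmH2O


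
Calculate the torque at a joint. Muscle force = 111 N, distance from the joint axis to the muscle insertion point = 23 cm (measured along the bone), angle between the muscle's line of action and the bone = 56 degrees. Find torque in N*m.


Torque = F * d * sin(theta)   (moment arm = d*sin(theta))
d = 23 cm = 0.23 m
Torque = 111 * 0.23 * sin(56)
Torque = 21.17 N*m


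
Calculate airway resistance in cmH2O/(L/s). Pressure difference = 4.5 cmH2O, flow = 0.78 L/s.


R = dP / flow
R = 4.5 / 0.78
R = 5.769 cmH2O/(L/s)


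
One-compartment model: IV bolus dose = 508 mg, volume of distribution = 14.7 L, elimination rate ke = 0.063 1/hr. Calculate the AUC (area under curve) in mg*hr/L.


C0 = Dose/Vd = 508/14.7 = 34.5578 mg/L
AUC = C0/ke = 34.5578/0.063
AUC = 548.5 mg*hr/L


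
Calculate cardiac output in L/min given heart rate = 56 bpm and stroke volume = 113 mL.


CO = HR * SV
CO = 56 * 113 / 1000
CO = 6.328 L/min


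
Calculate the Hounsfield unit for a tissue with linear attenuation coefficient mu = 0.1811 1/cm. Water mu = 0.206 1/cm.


HU = ((mu_tissue - mu_water) / mu_water) * 1000
HU = ((0.1811 - 0.206) / 0.206) * 1000
HU = -120.9


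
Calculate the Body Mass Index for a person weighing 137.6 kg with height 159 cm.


BMI = weight / height^2
height = 159 cm = 1.59 m
BMI = 137.6 / 1.59^2
BMI = 54.43 kg/m^2


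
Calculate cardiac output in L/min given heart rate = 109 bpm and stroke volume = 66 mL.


CO = HR * SV
CO = 109 * 66 / 1000
CO = 7.194 L/min


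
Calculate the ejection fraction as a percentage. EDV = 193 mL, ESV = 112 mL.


SV = EDV - ESV = 193 - 112 = 81 mL
EF = SV/EDV * 100 = 81/193 * 100
EF = 41.97%


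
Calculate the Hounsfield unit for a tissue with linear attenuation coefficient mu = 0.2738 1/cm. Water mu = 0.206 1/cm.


HU = ((mu_tissue - mu_water) / mu_water) * 1000
HU = ((0.2738 - 0.206) / 0.206) * 1000
HU = 329.1


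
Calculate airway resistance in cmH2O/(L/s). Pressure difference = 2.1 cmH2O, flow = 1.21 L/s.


R = dP / flow
R = 2.1 / 1.21
R = 1.736 cmH2O/(L/s)


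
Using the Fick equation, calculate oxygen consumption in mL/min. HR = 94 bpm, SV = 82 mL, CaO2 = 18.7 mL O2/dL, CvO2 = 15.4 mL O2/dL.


CO = HR*SV = 94*82/1000 = 7.708 L/min
a-v O2 diff = 18.7 - 15.4 = 3.3 mL/dL
VO2 = CO * (CaO2-CvO2) * 10 dL/L
VO2 = 7.708 * 3.3 * 10
VO2 = 254.4 mL/min


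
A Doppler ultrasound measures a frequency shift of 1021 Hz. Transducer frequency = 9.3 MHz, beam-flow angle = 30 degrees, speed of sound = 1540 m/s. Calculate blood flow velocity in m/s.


v = fd * c / (2 * f0 * cos(theta))
v = 1021 * 1540 / (2 * 9.3000e+06 * cos(30))
v = 0.09761 m/s


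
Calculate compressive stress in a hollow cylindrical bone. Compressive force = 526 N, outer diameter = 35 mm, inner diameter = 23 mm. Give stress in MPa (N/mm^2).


A = pi*(r_o^2 - r_i^2)
r_o = 17.5 mm, r_i = 11.5 mm
A = 546.637 mm^2
sigma = F/A = 526 / 546.637
sigma = 0.9622 MPa


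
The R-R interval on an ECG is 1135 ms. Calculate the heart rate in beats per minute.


HR = 60 / RR_interval(s)
RR = 1135 ms = 1.135 s
HR = 60 / 1.135 = 52.86 bpm


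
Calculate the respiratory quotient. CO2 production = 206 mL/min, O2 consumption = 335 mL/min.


RQ = VCO2 / VO2
RQ = 206 / 335
RQ = 0.6149


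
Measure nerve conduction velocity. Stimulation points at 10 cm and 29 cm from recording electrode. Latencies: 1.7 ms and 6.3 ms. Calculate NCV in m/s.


Distance = (29 - 10) / 100 = 0.19 m
dt = (6.3 - 1.7) / 1000 = 0.0046 s
NCV = dist / dt = 41.3 m/s


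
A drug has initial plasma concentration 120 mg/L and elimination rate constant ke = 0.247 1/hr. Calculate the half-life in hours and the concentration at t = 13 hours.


t_half = ln(2) / ke = 0.693147 / 0.247 = 2.806 hr
C(t) = C0 * exp(-ke*t) = 120 * exp(-0.247*13)
C(13) = 4.838 mg/L


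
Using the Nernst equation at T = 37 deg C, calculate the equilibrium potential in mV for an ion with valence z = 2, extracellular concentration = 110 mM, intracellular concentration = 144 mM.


E = (RT/(zF)) * ln(C_out/C_in)
T = 37 + 273.15 = 310.15 K
E = (8.314 * 310.15 / (2 * 96485)) * ln(110/144)
E = -3.599 mV


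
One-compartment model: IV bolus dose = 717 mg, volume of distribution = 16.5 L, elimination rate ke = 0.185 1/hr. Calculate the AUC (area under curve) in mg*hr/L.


C0 = Dose/Vd = 717/16.5 = 43.4545 mg/L
AUC = C0/ke = 43.4545/0.185
AUC = 234.9 mg*hr/L


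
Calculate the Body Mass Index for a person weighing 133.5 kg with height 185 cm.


BMI = weight / height^2
height = 185 cm = 1.85 m
BMI = 133.5 / 1.85^2
BMI = 39.01 kg/m^2


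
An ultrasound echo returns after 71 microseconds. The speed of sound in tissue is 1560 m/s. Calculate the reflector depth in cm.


depth = c * t / 2
t = 71 us = 7.1000e-05 s
depth = 1560 * 7.1000e-05 / 2
depth = 0.05538 m = 5.538 cm


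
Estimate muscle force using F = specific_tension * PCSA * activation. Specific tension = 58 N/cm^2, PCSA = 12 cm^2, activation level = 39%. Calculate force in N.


F = sigma * PCSA * activation
F = 58 * 12 * 0.39
F = 271.4 N


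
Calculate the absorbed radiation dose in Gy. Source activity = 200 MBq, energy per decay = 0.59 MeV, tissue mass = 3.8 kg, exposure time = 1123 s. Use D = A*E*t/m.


A = 200 MBq = 2.0000e+08 Bq
E = 0.59 MeV = 9.4518e-14 J
D = A*E*t/m = 2.0000e+08*9.4518e-14*1123/3.8
D = 0.005587 Gy


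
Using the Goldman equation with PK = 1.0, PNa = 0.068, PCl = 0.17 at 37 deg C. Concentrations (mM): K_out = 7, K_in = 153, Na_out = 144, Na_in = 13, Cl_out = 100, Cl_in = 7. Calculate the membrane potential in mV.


Vm = (RT/F)*ln((PK*Ko + PNa*Nao + PCl*Cli)/(PK*Ki + PNa*Nai + PCl*Clo))
Numer = 17.982, Denom = 170.884
Vm = -60.17 mV


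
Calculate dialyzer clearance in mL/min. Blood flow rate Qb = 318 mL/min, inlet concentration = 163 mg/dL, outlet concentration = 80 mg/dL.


K = Qb * (Cb_in - Cb_out) / Cb_in
K = 318 * (163 - 80) / 163
K = 161.9 mL/min


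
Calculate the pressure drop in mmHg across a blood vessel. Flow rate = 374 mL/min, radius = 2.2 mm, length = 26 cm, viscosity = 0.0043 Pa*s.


dP = 8*mu*L*Q / (pi*r^4)
Q = 374 mL/min = 6.23333e-06 m^3/s
dP = 757.55 Pa = 757.55 / 133.322 mmHg = 5.682 mmHg


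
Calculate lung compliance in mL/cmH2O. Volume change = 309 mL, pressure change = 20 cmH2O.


C = dV / dP
C = 309 / 20
C = 15.45 mL/cmH2O


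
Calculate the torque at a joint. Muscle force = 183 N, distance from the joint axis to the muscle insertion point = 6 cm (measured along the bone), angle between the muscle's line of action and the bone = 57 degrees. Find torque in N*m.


Torque = F * d * sin(theta)   (moment arm = d*sin(theta))
d = 6 cm = 0.06 m
Torque = 183 * 0.06 * sin(57)
Torque = 9.209 N*m


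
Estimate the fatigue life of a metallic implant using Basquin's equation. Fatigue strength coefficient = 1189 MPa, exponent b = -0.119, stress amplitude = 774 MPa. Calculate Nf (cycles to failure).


sigma_a = sigma_f' * (2Nf)^b
2Nf = (sigma_a/sigma_f')^(1/b)
2Nf = (774/1189)^(1/-0.119)
2Nf = 36.874845
Nf = 18.44


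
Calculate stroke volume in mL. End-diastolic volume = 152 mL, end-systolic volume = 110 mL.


SV = EDV - ESV
SV = 152 - 110
SV = 42 mL


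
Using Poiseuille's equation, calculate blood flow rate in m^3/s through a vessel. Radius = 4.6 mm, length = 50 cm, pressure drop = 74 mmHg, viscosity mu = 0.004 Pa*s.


Q = pi*r^4*dP / (8*mu*L)
r = 0.0046 m, L = 0.5 m
dP = 74 mmHg = 9865.828 Pa
Q = 8.6735e-04 m^3/s


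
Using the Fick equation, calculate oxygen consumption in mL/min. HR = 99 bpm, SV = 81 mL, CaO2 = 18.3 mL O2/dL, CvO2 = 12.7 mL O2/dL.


CO = HR*SV = 99*81/1000 = 8.019 L/min
a-v O2 diff = 18.3 - 12.7 = 5.6 mL/dL
VO2 = CO * (CaO2-CvO2) * 10 dL/L
VO2 = 8.019 * 5.6 * 10
VO2 = 449.1 mL/min


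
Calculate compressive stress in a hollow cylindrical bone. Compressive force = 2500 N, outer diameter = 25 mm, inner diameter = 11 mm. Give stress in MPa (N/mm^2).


A = pi*(r_o^2 - r_i^2)
r_o = 12.5 mm, r_i = 5.5 mm
A = 395.841 mm^2
sigma = F/A = 2500 / 395.841
sigma = 6.316 MPa


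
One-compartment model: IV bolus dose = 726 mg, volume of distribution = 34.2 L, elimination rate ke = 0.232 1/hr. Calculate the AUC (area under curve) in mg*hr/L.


C0 = Dose/Vd = 726/34.2 = 21.2281 mg/L
AUC = C0/ke = 21.2281/0.232
AUC = 91.5 mg*hr/L


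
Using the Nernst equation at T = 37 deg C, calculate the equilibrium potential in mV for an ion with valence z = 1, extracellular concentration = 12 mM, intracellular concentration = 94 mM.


E = (RT/(zF)) * ln(C_out/C_in)
T = 37 + 273.15 = 310.15 K
E = (8.314 * 310.15 / (1 * 96485)) * ln(12/94)
E = -55.01 mV


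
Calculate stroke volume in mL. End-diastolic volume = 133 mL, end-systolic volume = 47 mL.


SV = EDV - ESV
SV = 133 - 47
SV = 86 mL


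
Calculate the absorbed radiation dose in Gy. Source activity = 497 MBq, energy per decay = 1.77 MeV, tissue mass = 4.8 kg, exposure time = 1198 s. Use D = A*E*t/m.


A = 497 MBq = 4.9700e+08 Bq
E = 1.77 MeV = 2.83554e-13 J
D = A*E*t/m = 4.9700e+08*2.83554e-13*1198/4.8
D = 0.03517 Gy


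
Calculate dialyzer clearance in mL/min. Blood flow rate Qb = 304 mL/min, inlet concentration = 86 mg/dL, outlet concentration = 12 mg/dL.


K = Qb * (Cb_in - Cb_out) / Cb_in
K = 304 * (86 - 12) / 86
K = 261.6 mL/min


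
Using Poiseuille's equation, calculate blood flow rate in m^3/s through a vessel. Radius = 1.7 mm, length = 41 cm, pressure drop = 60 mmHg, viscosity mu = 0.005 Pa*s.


Q = pi*r^4*dP / (8*mu*L)
r = 0.0017 m, L = 0.41 m
dP = 60 mmHg = 7999.32 Pa
Q = 1.2798e-05 m^3/s


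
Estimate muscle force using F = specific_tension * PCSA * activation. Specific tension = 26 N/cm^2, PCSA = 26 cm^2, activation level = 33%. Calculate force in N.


F = sigma * PCSA * activation
F = 26 * 26 * 0.33
F = 223.1 N


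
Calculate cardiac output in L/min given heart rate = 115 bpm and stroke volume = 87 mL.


CO = HR * SV
CO = 115 * 87 / 1000
CO = 10.01 L/min


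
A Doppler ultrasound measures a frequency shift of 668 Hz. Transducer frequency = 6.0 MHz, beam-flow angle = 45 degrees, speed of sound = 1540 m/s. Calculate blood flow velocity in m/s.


v = fd * c / (2 * f0 * cos(theta))
v = 668 * 1540 / (2 * 6.0000e+06 * cos(45))
v = 0.1212 m/s


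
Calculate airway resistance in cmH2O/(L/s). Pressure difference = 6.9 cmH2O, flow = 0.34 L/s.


R = dP / flow
R = 6.9 / 0.34
R = 20.29 cmH2O/(L/s)


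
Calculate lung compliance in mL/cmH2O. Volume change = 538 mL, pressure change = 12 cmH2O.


C = dV / dP
C = 538 / 12
C = 44.83 mL/cmH2O


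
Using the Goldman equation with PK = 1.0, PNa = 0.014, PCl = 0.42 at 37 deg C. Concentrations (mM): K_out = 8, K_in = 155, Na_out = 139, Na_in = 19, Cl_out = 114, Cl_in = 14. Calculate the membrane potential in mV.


Vm = (RT/F)*ln((PK*Ko + PNa*Nao + PCl*Cli)/(PK*Ki + PNa*Nai + PCl*Clo))
Numer = 15.826, Denom = 203.146
Vm = -68.21 mV


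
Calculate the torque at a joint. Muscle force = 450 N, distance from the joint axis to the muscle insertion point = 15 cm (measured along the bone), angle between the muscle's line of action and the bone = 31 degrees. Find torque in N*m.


Torque = F * d * sin(theta)   (moment arm = d*sin(theta))
d = 15 cm = 0.15 m
Torque = 450 * 0.15 * sin(31)
Torque = 34.77 N*m


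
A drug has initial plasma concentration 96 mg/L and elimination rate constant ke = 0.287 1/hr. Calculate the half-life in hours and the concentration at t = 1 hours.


t_half = ln(2) / ke = 0.693147 / 0.287 = 2.415 hr
C(t) = C0 * exp(-ke*t) = 96 * exp(-0.287*1)
C(1) = 72.05 mg/L


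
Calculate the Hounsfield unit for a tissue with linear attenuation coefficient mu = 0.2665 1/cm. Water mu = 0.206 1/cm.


HU = ((mu_tissue - mu_water) / mu_water) * 1000
HU = ((0.2665 - 0.206) / 0.206) * 1000
HU = 293.7


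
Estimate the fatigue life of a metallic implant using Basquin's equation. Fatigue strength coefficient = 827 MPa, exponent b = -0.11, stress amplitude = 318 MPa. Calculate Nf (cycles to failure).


sigma_a = sigma_f' * (2Nf)^b
2Nf = (sigma_a/sigma_f')^(1/b)
2Nf = (318/827)^(1/-0.11)
2Nf = 5935.2621
Nf = 2968


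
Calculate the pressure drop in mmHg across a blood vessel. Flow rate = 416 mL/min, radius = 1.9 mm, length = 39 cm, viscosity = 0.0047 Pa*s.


dP = 8*mu*L*Q / (pi*r^4)
Q = 416 mL/min = 6.93333e-06 m^3/s
dP = 2483.3 Pa = 2483.3 / 133.322 mmHg = 18.63 mmHg


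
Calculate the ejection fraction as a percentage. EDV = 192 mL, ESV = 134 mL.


SV = EDV - ESV = 192 - 134 = 58 mL
EF = SV/EDV * 100 = 58/192 * 100
EF = 30.21%


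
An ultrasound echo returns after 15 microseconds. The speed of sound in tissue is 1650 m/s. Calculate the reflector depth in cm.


depth = c * t / 2
t = 15 us = 1.5000e-05 s
depth = 1650 * 1.5000e-05 / 2
depth = 0.012375 m = 1.2375 cm


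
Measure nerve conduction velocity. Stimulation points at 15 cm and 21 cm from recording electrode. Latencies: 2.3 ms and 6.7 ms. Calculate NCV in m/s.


Distance = (21 - 15) / 100 = 0.06 m
dt = (6.7 - 2.3) / 1000 = 0.0044 s
NCV = dist / dt = 13.64 m/s


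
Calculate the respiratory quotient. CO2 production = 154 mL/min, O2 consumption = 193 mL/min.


RQ = VCO2 / VO2
RQ = 154 / 193
RQ = 0.7979


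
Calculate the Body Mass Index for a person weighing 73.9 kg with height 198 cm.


BMI = weight / height^2
height = 198 cm = 1.98 m
BMI = 73.9 / 1.98^2
BMI = 18.85 kg/m^2


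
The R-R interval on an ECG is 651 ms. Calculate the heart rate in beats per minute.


HR = 60 / RR_interval(s)
RR = 651 ms = 0.651 s
HR = 60 / 0.651 = 92.17 bpm


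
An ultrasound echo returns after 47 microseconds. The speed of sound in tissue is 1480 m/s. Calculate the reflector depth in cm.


depth = c * t / 2
t = 47 us = 4.7000e-05 s
depth = 1480 * 4.7000e-05 / 2
depth = 0.03478 m = 3.478 cm


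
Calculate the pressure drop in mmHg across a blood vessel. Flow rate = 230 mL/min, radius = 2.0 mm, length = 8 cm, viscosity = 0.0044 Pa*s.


dP = 8*mu*L*Q / (pi*r^4)
Q = 230 mL/min = 3.83333e-06 m^3/s
dP = 214.753 Pa = 214.753 / 133.322 mmHg = 1.611 mmHg


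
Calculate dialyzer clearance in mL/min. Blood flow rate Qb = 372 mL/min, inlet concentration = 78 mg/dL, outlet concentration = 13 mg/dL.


K = Qb * (Cb_in - Cb_out) / Cb_in
K = 372 * (78 - 13) / 78
K = 310 mL/min


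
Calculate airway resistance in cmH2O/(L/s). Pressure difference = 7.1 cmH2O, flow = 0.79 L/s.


R = dP / flow
R = 7.1 / 0.79
R = 8.987 cmH2O/(L/s)


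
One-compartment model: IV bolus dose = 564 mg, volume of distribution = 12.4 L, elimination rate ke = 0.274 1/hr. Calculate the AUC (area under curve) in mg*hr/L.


C0 = Dose/Vd = 564/12.4 = 45.4839 mg/L
AUC = C0/ke = 45.4839/0.274
AUC = 166 mg*hr/L


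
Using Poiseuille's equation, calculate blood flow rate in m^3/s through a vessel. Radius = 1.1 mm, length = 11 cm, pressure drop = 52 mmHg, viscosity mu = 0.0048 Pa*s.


Q = pi*r^4*dP / (8*mu*L)
r = 0.0011 m, L = 0.11 m
dP = 52 mmHg = 6932.744 Pa
Q = 7.5492e-06 m^3/s


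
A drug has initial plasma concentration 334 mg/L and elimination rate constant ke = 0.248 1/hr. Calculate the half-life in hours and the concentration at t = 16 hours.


t_half = ln(2) / ke = 0.693147 / 0.248 = 2.795 hr
C(t) = C0 * exp(-ke*t) = 334 * exp(-0.248*16)
C(16) = 6.316 mg/L


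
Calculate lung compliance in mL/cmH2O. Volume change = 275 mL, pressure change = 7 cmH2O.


C = dV / dP
C = 275 / 7
C = 39.29 mL/cmH2O


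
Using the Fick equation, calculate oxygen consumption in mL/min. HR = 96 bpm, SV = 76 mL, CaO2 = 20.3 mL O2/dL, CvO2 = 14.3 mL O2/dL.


CO = HR*SV = 96*76/1000 = 7.296 L/min
a-v O2 diff = 20.3 - 14.3 = 6 mL/dL
VO2 = CO * (CaO2-CvO2) * 10 dL/L
VO2 = 7.296 * 6 * 10
VO2 = 437.8 mL/min


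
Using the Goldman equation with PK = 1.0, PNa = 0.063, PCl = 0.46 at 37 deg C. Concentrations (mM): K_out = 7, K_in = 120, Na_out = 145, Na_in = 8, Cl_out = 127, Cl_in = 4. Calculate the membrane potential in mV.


Vm = (RT/F)*ln((PK*Ko + PNa*Nao + PCl*Cli)/(PK*Ki + PNa*Nai + PCl*Clo))
Numer = 17.975, Denom = 178.924
Vm = -61.41 mV


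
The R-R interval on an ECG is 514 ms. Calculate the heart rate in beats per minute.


HR = 60 / RR_interval(s)
RR = 514 ms = 0.514 s
HR = 60 / 0.514 = 116.7 bpm


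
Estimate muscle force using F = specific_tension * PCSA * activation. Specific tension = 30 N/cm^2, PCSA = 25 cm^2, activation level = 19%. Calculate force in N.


F = sigma * PCSA * activation
F = 30 * 25 * 0.19
F = 142.5 N


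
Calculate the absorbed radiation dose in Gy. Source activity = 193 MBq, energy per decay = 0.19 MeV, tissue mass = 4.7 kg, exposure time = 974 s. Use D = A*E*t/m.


A = 193 MBq = 1.9300e+08 Bq
E = 0.19 MeV = 3.0438e-14 J
D = A*E*t/m = 1.9300e+08*3.0438e-14*974/4.7
D = 0.001217 Gy


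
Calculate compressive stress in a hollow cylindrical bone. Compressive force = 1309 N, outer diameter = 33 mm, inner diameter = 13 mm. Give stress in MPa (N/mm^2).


A = pi*(r_o^2 - r_i^2)
r_o = 16.5 mm, r_i = 6.5 mm
A = 722.566 mm^2
sigma = F/A = 1309 / 722.566
sigma = 1.812 MPa


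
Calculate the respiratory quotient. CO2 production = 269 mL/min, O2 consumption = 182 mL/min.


RQ = VCO2 / VO2
RQ = 269 / 182
RQ = 1.478


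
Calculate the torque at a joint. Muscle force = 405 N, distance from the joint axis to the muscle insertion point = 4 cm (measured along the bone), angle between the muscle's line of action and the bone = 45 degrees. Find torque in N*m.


Torque = F * d * sin(theta)   (moment arm = d*sin(theta))
d = 4 cm = 0.04 m
Torque = 405 * 0.04 * sin(45)
Torque = 11.46 N*m


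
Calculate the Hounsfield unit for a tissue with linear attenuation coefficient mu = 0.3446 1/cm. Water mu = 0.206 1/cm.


HU = ((mu_tissue - mu_water) / mu_water) * 1000
HU = ((0.3446 - 0.206) / 0.206) * 1000
HU = 672.8


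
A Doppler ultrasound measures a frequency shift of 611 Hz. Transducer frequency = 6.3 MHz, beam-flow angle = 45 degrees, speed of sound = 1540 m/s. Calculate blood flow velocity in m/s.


v = fd * c / (2 * f0 * cos(theta))
v = 611 * 1540 / (2 * 6.3000e+06 * cos(45))
v = 0.1056 m/s


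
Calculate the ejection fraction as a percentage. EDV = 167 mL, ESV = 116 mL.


SV = EDV - ESV = 167 - 116 = 51 mL
EF = SV/EDV * 100 = 51/167 * 100
EF = 30.54%


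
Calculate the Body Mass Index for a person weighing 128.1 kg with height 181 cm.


BMI = weight / height^2
height = 181 cm = 1.81 m
BMI = 128.1 / 1.81^2
BMI = 39.1 kg/m^2


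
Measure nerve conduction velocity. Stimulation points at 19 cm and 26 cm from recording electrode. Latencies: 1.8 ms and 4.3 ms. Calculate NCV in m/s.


Distance = (26 - 19) / 100 = 0.07 m
dt = (4.3 - 1.8) / 1000 = 0.0025 s
NCV = dist / dt = 28 m/s


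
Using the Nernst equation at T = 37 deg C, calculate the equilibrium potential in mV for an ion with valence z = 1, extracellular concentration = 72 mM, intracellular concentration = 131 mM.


E = (RT/(zF)) * ln(C_out/C_in)
T = 37 + 273.15 = 310.15 K
E = (8.314 * 310.15 / (1 * 96485)) * ln(72/131)
E = -16 mV


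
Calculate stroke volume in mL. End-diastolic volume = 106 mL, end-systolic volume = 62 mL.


SV = EDV - ESV
SV = 106 - 62
SV = 44 mL


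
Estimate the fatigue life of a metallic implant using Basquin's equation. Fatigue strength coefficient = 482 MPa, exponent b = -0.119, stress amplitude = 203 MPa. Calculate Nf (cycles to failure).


sigma_a = sigma_f' * (2Nf)^b
2Nf = (sigma_a/sigma_f')^(1/b)
2Nf = (203/482)^(1/-0.119)
2Nf = 1431.8277
Nf = 715.9


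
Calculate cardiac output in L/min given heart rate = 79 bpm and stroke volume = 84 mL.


CO = HR * SV
CO = 79 * 84 / 1000
CO = 6.636 L/min


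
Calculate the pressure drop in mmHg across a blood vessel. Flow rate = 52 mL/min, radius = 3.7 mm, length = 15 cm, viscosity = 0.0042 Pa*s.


dP = 8*mu*L*Q / (pi*r^4)
Q = 52 mL/min = 8.66667e-07 m^3/s
dP = 7.41867 Pa = 7.41867 / 133.322 mmHg = 0.05564 mmHg


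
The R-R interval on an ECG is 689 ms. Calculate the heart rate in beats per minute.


HR = 60 / RR_interval(s)
RR = 689 ms = 0.689 s
HR = 60 / 0.689 = 87.08 bpm


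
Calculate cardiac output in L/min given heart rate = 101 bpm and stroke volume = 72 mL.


CO = HR * SV
CO = 101 * 72 / 1000
CO = 7.272 L/min


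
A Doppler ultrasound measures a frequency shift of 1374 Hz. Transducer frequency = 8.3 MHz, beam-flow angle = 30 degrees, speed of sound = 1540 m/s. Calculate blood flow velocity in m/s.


v = fd * c / (2 * f0 * cos(theta))
v = 1374 * 1540 / (2 * 8.3000e+06 * cos(30))
v = 0.1472 m/s


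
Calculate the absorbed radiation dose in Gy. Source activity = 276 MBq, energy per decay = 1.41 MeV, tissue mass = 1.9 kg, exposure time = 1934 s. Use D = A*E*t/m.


A = 276 MBq = 2.7600e+08 Bq
E = 1.41 MeV = 2.25882e-13 J
D = A*E*t/m = 2.7600e+08*2.25882e-13*1934/1.9
D = 0.06346 Gy


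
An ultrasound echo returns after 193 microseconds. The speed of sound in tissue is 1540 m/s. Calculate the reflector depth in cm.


depth = c * t / 2
t = 193 us = 1.9300e-04 s
depth = 1540 * 1.9300e-04 / 2
depth = 0.14861 m = 14.861 cm


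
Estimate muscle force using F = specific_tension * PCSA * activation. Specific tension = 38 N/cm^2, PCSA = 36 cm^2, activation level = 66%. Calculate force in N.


F = sigma * PCSA * activation
F = 38 * 36 * 0.66
F = 902.9 N


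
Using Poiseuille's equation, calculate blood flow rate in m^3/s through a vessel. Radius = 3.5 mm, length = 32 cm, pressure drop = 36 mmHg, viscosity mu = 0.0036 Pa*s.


Q = pi*r^4*dP / (8*mu*L)
r = 0.0035 m, L = 0.32 m
dP = 36 mmHg = 4799.592 Pa
Q = 2.4552e-04 m^3/s


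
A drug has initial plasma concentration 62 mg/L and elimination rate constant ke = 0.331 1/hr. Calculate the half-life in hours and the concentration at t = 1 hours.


t_half = ln(2) / ke = 0.693147 / 0.331 = 2.094 hr
C(t) = C0 * exp(-ke*t) = 62 * exp(-0.331*1)
C(1) = 44.53 mg/L


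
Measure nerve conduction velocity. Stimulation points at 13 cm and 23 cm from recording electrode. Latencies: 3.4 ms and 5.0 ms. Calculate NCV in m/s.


Distance = (23 - 13) / 100 = 0.1 m
dt = (5.0 - 3.4) / 1000 = 0.0016 s
NCV = dist / dt = 62.5 m/s


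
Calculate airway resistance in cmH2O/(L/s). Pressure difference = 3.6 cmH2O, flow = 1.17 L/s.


R = dP / flow
R = 3.6 / 1.17
R = 3.077 cmH2O/(L/s)


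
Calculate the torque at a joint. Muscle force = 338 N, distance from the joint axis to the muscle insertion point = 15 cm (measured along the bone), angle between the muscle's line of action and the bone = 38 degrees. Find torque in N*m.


Torque = F * d * sin(theta)   (moment arm = d*sin(theta))
d = 15 cm = 0.15 m
Torque = 338 * 0.15 * sin(38)
Torque = 31.21 N*m


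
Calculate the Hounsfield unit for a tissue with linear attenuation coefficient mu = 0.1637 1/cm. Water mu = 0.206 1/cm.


HU = ((mu_tissue - mu_water) / mu_water) * 1000
HU = ((0.1637 - 0.206) / 0.206) * 1000
HU = -205.3


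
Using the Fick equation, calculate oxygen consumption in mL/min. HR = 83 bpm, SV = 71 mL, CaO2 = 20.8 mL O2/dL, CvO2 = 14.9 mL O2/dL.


CO = HR*SV = 83*71/1000 = 5.893 L/min
a-v O2 diff = 20.8 - 14.9 = 5.9 mL/dL
VO2 = CO * (CaO2-CvO2) * 10 dL/L
VO2 = 5.893 * 5.9 * 10
VO2 = 347.7 mL/min


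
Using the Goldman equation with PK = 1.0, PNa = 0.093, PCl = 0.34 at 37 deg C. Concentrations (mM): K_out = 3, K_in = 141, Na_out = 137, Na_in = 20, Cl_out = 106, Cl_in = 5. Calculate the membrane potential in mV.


Vm = (RT/F)*ln((PK*Ko + PNa*Nao + PCl*Cli)/(PK*Ki + PNa*Nai + PCl*Clo))
Numer = 17.441, Denom = 178.9
Vm = -62.22 mV


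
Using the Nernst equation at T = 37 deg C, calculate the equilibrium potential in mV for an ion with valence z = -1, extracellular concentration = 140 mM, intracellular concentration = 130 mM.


E = (RT/(zF)) * ln(C_out/C_in)
T = 37 + 273.15 = 310.15 K
E = (8.314 * 310.15 / (-1 * 96485)) * ln(140/130)
E = -1.981 mV


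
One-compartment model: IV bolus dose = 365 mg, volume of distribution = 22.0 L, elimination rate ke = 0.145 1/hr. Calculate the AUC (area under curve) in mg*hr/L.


C0 = Dose/Vd = 365/22.0 = 16.5909 mg/L
AUC = C0/ke = 16.5909/0.145
AUC = 114.4 mg*hr/L


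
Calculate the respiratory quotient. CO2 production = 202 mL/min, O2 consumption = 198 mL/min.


RQ = VCO2 / VO2
RQ = 202 / 198
RQ = 1.02


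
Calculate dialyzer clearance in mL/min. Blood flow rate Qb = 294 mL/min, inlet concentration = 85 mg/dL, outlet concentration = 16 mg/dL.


K = Qb * (Cb_in - Cb_out) / Cb_in
K = 294 * (85 - 16) / 85
K = 238.7 mL/min


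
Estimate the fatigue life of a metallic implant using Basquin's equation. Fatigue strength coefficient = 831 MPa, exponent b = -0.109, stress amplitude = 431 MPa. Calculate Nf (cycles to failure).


sigma_a = sigma_f' * (2Nf)^b
2Nf = (sigma_a/sigma_f')^(1/b)
2Nf = (431/831)^(1/-0.109)
2Nf = 412.87088
Nf = 206.4


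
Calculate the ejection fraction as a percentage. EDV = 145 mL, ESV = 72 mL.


SV = EDV - ESV = 145 - 72 = 73 mL
EF = SV/EDV * 100 = 73/145 * 100
EF = 50.34%


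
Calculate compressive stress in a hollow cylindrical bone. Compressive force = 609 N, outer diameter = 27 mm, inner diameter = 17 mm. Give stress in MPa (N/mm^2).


A = pi*(r_o^2 - r_i^2)
r_o = 13.5 mm, r_i = 8.5 mm
A = 345.575 mm^2
sigma = F/A = 609 / 345.575
sigma = 1.762 MPa


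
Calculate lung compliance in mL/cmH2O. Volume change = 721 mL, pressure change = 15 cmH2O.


C = dV / dP
C = 721 / 15
C = 48.07 mL/cmH2O


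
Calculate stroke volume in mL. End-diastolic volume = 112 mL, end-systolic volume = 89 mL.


SV = EDV - ESV
SV = 112 - 89
SV = 23 mL


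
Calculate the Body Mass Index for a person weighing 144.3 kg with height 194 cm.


BMI = weight / height^2
height = 194 cm = 1.94 m
BMI = 144.3 / 1.94^2
BMI = 38.34 kg/m^2


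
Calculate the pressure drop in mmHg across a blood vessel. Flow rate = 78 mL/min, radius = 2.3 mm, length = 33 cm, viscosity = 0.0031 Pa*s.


dP = 8*mu*L*Q / (pi*r^4)
Q = 78 mL/min = 1.3e-06 m^3/s
dP = 121.017 Pa = 121.017 / 133.322 mmHg = 0.9077 mmHg


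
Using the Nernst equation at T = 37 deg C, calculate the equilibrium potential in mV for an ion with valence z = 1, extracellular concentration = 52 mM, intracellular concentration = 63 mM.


E = (RT/(zF)) * ln(C_out/C_in)
T = 37 + 273.15 = 310.15 K
E = (8.314 * 310.15 / (1 * 96485)) * ln(52/63)
E = -5.128 mV


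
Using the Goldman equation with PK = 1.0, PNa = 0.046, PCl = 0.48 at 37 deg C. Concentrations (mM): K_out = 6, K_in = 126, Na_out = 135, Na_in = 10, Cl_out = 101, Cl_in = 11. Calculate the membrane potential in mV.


Vm = (RT/F)*ln((PK*Ko + PNa*Nao + PCl*Cli)/(PK*Ki + PNa*Nai + PCl*Clo))
Numer = 17.49, Denom = 174.94
Vm = -61.54 mV


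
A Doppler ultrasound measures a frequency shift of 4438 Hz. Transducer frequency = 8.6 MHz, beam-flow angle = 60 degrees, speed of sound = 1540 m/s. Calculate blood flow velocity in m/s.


v = fd * c / (2 * f0 * cos(theta))
v = 4438 * 1540 / (2 * 8.6000e+06 * cos(60))
v = 0.7947 m/s


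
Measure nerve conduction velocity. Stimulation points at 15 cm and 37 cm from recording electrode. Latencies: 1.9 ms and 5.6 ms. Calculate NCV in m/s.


Distance = (37 - 15) / 100 = 0.22 m
dt = (5.6 - 1.9) / 1000 = 0.0037 s
NCV = dist / dt = 59.46 m/s


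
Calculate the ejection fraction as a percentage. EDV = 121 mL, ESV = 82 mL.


SV = EDV - ESV = 121 - 82 = 39 mL
EF = SV/EDV * 100 = 39/121 * 100
EF = 32.23%


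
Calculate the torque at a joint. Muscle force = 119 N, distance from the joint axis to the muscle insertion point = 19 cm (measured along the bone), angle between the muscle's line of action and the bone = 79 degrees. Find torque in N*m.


Torque = F * d * sin(theta)   (moment arm = d*sin(theta))
d = 19 cm = 0.19 m
Torque = 119 * 0.19 * sin(79)
Torque = 22.19 N*m


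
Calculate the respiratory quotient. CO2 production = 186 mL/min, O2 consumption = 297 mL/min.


RQ = VCO2 / VO2
RQ = 186 / 297
RQ = 0.6263


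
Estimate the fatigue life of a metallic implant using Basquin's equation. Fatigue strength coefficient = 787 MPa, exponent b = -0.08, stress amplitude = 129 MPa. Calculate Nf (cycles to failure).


sigma_a = sigma_f' * (2Nf)^b
2Nf = (sigma_a/sigma_f')^(1/b)
2Nf = (129/787)^(1/-0.08)
2Nf = 6.5661799e+09
Nf = 3.2831e+09


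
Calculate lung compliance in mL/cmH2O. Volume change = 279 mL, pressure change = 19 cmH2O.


C = dV / dP
C = 279 / 19
C = 14.68 mL/cmH2O


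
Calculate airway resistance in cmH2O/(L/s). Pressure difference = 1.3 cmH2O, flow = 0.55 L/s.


R = dP / flow
R = 1.3 / 0.55
R = 2.364 cmH2O/(L/s)


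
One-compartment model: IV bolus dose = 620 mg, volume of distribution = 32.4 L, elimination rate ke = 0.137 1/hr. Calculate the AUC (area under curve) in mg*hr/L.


C0 = Dose/Vd = 620/32.4 = 19.1358 mg/L
AUC = C0/ke = 19.1358/0.137
AUC = 139.7 mg*hr/L


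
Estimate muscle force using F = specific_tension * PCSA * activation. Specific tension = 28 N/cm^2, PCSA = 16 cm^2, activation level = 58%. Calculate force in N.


F = sigma * PCSA * activation
F = 28 * 16 * 0.58
F = 259.8 N


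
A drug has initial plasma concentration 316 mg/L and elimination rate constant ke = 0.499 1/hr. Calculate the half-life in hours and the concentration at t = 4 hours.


t_half = ln(2) / ke = 0.693147 / 0.499 = 1.389 hr
C(t) = C0 * exp(-ke*t) = 316 * exp(-0.499*4)
C(4) = 42.94 mg/L


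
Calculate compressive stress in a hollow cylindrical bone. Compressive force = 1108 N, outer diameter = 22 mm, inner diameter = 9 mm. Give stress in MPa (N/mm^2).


A = pi*(r_o^2 - r_i^2)
r_o = 11 mm, r_i = 4.5 mm
A = 316.515 mm^2
sigma = F/A = 1108 / 316.515
sigma = 3.501 MPa


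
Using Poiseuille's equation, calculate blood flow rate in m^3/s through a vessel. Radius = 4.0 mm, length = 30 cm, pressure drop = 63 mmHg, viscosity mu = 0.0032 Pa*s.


Q = pi*r^4*dP / (8*mu*L)
r = 0.004 m, L = 0.3 m
dP = 63 mmHg = 8399.286 Pa
Q = 8.7957e-04 m^3/s


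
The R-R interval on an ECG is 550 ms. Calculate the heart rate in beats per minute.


HR = 60 / RR_interval(s)
RR = 550 ms = 0.55 s
HR = 60 / 0.55 = 109.1 bpm
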